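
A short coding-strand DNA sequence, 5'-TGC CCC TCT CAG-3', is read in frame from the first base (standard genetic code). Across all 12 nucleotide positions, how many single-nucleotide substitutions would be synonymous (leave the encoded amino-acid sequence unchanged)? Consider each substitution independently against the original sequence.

Codon 1 (TGC, Cys): 1 synonymous substitution.
Codon 2 (CCC, Pro): 3 synonymous substitutions.
Codon 3 (TCT, Ser): 3 synonymous substitutions.
Codon 4 (CAG, Gln): 1 synonymous substitution.
Total: 1 + 3 + 3 + 1 = 8.

8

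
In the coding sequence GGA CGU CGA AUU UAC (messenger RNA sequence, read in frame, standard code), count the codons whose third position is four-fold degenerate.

3

Codon 1 GGA (Gly): third position 4-fold.
Codon 2 CGU (Arg): third position 4-fold.
Codon 3 CGA (Arg): third position 4-fold.
Codon 4 AUU (Ile): third position 3-fold.
Codon 5 UAC (Tyr): third position 2-fold.
Four-fold degenerate third positions: 3.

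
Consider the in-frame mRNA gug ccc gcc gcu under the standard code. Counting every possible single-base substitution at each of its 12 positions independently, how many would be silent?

Codon 1 (GUG, Val): 3 synonymous substitutions.
Codon 2 (CCC, Pro): 3 synonymous substitutions.
Codon 3 (GCC, Ala): 3 synonymous substitutions.
Codon 4 (GCU, Ala): 3 synonymous substitutions.
Total: 3 + 3 + 3 + 3 = 12.

12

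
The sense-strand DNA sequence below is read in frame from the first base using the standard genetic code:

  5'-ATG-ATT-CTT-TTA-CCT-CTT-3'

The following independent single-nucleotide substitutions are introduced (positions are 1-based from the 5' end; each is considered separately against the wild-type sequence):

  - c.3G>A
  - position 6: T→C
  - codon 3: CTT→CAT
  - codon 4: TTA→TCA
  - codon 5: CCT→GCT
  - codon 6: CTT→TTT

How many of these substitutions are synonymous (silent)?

Codon 1: ATG (Met) → ATA (Ile) — missense.
Codon 2: ATT (Ile) → ATC (Ile) — synonymous.
Codon 3: CTT (Leu) → CAT (His) — missense.
Codon 4: TTA (Leu) → TCA (Ser) — missense.
Codon 5: CCT (Pro) → GCT (Ala) — missense.
Codon 6: CTT (Leu) → TTT (Phe) — missense.
Synonymous: 1 of 6.

1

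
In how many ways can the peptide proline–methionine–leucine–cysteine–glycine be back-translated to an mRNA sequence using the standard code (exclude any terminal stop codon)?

Pro: 4 codons.
Met: 1 codon.
Leu: 6 codons.
Cys: 2 codons.
Gly: 4 codons.
4 × 1 × 6 × 2 × 4 = 192.

192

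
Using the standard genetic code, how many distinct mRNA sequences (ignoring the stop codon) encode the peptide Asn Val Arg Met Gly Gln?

Asn: 2 codons.
Val: 4 codons.
Arg: 6 codons.
Met: 1 codon.
Gly: 4 codons.
Gln: 2 codons.
2 × 4 × 6 × 1 × 4 × 2 = 384.

384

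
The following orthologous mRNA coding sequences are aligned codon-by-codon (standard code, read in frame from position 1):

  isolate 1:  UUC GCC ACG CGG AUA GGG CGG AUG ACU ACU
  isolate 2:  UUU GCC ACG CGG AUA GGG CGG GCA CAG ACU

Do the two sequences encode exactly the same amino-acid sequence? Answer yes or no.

no

Codon 1: UUC Phe / UUU Phe — synonymous.
Codon 2: GCC Ala / GCC Ala — identical.
Codon 3: ACG Thr / ACG Thr — identical.
Codon 4: CGG Arg / CGG Arg — identical.
Codon 5: AUA Ile / AUA Ile — identical.
Codon 6: GGG Gly / GGG Gly — identical.
Codon 7: CGG Arg / CGG Arg — identical.
Codon 8: AUG Met / GCA Ala — nonsynonymous.
Codon 9: ACU Thr / CAG Gln — nonsynonymous.
Codon 10: ACU Thr / ACU Thr — identical.
Nonsynonymous differences: 2 → different protein.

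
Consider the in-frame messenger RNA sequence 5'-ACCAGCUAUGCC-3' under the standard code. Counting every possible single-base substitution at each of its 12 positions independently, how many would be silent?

Codon 1 (ACC, Thr): 3 synonymous substitutions.
Codon 2 (AGC, Ser): 1 synonymous substitution.
Codon 3 (UAU, Tyr): 1 synonymous substitution.
Codon 4 (GCC, Ala): 3 synonymous substitutions.
Total: 3 + 1 + 1 + 3 = 8.

8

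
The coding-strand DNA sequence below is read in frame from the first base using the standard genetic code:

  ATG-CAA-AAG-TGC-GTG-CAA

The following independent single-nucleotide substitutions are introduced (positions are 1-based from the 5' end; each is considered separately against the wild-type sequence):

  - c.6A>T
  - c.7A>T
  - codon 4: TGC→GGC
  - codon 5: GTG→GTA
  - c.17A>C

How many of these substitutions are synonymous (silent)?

Codon 2: CAA (Gln) → CAT (His) — missense.
Codon 3: AAG (Lys) → TAG (Stop) — nonsense.
Codon 4: TGC (Cys) → GGC (Gly) — missense.
Codon 5: GTG (Val) → GTA (Val) — synonymous.
Codon 6: CAA (Gln) → CCA (Pro) — missense.
Synonymous: 1 of 5.

1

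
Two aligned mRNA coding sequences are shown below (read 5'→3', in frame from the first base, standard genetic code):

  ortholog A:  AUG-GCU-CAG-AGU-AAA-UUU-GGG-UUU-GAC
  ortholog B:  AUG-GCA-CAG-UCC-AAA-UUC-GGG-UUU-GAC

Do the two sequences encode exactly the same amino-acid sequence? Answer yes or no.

yes

Codon 1: AUG Met / AUG Met — identical.
Codon 2: GCU Ala / GCA Ala — synonymous.
Codon 3: CAG Gln / CAG Gln — identical.
Codon 4: AGU Ser / UCC Ser — synonymous.
Codon 5: AAA Lys / AAA Lys — identical.
Codon 6: UUU Phe / UUC Phe — synonymous.
Codon 7: GGG Gly / GGG Gly — identical.
Codon 8: UUU Phe / UUU Phe — identical.
Codon 9: GAC Asp / GAC Asp — identical.
Nonsynonymous differences: 0 → same protein.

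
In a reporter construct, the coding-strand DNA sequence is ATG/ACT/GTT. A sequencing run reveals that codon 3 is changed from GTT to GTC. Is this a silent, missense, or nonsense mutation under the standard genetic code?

silent

Position 9 falls in codon 3: GTT → Val.
After the substitution the codon is GTC → Val.
Both encode Val, so the change is synonymous.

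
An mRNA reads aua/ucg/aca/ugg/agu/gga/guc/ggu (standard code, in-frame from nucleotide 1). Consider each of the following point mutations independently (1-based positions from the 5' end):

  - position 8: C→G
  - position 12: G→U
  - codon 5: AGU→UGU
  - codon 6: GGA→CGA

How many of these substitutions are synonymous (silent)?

Codon 3: ACA (Thr) → AGA (Arg) — missense.
Codon 4: UGG (Trp) → UGU (Cys) — missense.
Codon 5: AGU (Ser) → UGU (Cys) — missense.
Codon 6: GGA (Gly) → CGA (Arg) — missense.
Synonymous: 0 of 4.

0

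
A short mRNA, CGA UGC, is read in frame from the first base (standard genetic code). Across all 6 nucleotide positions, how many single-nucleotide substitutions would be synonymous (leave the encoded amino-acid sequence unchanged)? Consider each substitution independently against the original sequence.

Codon 1 (CGA, Arg): 4 synonymous substitutions.
Codon 2 (UGC, Cys): 1 synonymous substitution.
Total: 4 + 1 = 5.

5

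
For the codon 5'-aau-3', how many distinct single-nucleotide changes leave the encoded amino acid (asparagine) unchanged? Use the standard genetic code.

Position 1: none → 0 synonymous.
Position 2: none → 0 synonymous.
Position 3: AAC → 1 synonymous.
Total: 0 + 0 + 1 = 1.

1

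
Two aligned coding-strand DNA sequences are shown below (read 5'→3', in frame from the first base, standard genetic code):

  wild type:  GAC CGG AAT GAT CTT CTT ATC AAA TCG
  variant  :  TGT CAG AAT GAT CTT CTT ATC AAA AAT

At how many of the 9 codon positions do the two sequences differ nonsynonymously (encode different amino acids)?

Codon 1: GAC Asp / TGT Cys — nonsynonymous.
Codon 2: CGG Arg / CAG Gln — nonsynonymous.
Codon 3: AAT Asn / AAT Asn — identical.
Codon 4: GAT Asp / GAT Asp — identical.
Codon 5: CTT Leu / CTT Leu — identical.
Codon 6: CTT Leu / CTT Leu — identical.
Codon 7: ATC Ile / ATC Ile — identical.
Codon 8: AAA Lys / AAA Lys — identical.
Codon 9: TCG Ser / AAT Asn — nonsynonymous.
Nonsynonymous differences: 3.

3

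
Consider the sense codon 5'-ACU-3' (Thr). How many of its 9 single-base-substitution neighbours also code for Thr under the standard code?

3

Position 1: none → 0 synonymous.
Position 2: none → 0 synonymous.
Position 3: ACC, ACA, ACG → 3 synonymous.
Total: 0 + 0 + 3 = 3.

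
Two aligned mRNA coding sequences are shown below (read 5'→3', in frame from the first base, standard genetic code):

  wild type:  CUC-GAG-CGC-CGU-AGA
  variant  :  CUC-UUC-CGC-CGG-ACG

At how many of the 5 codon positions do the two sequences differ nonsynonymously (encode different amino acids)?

Codon 1: CUC Leu / CUC Leu — identical.
Codon 2: GAG Glu / UUC Phe — nonsynonymous.
Codon 3: CGC Arg / CGC Arg — identical.
Codon 4: CGU Arg / CGG Arg — synonymous.
Codon 5: AGA Arg / ACG Thr — nonsynonymous.
Nonsynonymous differences: 2.

2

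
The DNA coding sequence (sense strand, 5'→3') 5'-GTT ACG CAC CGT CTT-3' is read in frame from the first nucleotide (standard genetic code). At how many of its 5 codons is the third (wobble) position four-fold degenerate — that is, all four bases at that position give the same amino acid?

Codon 1 GTT (Val): third position 4-fold.
Codon 2 ACG (Thr): third position 4-fold.
Codon 3 CAC (His): third position 2-fold.
Codon 4 CGT (Arg): third position 4-fold.
Codon 5 CTT (Leu): third position 4-fold.
Four-fold degenerate third positions: 4.

4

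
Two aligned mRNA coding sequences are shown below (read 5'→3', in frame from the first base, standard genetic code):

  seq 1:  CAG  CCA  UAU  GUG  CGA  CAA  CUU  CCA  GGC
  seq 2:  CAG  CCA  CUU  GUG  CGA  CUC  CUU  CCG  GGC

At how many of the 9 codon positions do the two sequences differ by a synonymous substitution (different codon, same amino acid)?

Codon 1: CAG Gln / CAG Gln — identical.
Codon 2: CCA Pro / CCA Pro — identical.
Codon 3: UAU Tyr / CUU Leu — nonsynonymous.
Codon 4: GUG Val / GUG Val — identical.
Codon 5: CGA Arg / CGA Arg — identical.
Codon 6: CAA Gln / CUC Leu — nonsynonymous.
Codon 7: CUU Leu / CUU Leu — identical.
Codon 8: CCA Pro / CCG Pro — synonymous.
Codon 9: GGC Gly / GGC Gly — identical.
Synonymous differences: 1.

1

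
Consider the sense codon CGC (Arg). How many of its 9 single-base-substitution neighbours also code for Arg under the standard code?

Position 1: none → 0 synonymous.
Position 2: none → 0 synonymous.
Position 3: CGU, CGA, CGG → 3 synonymous.
Total: 0 + 0 + 3 = 3.

3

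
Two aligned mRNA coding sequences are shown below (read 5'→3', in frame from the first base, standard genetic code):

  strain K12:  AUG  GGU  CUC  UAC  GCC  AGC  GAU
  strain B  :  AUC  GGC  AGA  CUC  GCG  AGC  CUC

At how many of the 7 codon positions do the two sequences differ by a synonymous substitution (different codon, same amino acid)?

Codon 1: AUG Met / AUC Ile — nonsynonymous.
Codon 2: GGU Gly / GGC Gly — synonymous.
Codon 3: CUC Leu / AGA Arg — nonsynonymous.
Codon 4: UAC Tyr / CUC Leu — nonsynonymous.
Codon 5: GCC Ala / GCG Ala — synonymous.
Codon 6: AGC Ser / AGC Ser — identical.
Codon 7: GAU Asp / CUC Leu — nonsynonymous.
Synonymous differences: 2.

2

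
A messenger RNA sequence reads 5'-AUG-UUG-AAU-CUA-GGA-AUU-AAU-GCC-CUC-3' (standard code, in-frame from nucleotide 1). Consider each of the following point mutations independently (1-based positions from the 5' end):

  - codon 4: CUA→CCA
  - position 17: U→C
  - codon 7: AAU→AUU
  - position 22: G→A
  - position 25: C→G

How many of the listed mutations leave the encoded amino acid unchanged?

0

Codon 4: CUA (Leu) → CCA (Pro) — missense.
Codon 6: AUU (Ile) → ACU (Thr) — missense.
Codon 7: AAU (Asn) → AUU (Ile) — missense.
Codon 8: GCC (Ala) → ACC (Thr) — missense.
Codon 9: CUC (Leu) → GUC (Val) — missense.
Synonymous: 0 of 5.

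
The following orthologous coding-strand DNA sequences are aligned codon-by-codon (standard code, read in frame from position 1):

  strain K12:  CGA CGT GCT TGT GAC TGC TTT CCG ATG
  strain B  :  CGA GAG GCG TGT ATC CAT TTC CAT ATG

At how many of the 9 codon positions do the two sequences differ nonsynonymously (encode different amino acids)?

4

Codon 1: CGA Arg / CGA Arg — identical.
Codon 2: CGT Arg / GAG Glu — nonsynonymous.
Codon 3: GCT Ala / GCG Ala — synonymous.
Codon 4: TGT Cys / TGT Cys — identical.
Codon 5: GAC Asp / ATC Ile — nonsynonymous.
Codon 6: TGC Cys / CAT His — nonsynonymous.
Codon 7: TTT Phe / TTC Phe — synonymous.
Codon 8: CCG Pro / CAT His — nonsynonymous.
Codon 9: ATG Met / ATG Met — identical.
Nonsynonymous differences: 4.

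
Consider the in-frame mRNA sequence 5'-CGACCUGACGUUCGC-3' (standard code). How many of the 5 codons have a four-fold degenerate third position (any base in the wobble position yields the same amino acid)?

4

Codon 1 CGA (Arg): third position 4-fold.
Codon 2 CCU (Pro): third position 4-fold.
Codon 3 GAC (Asp): third position 2-fold.
Codon 4 GUU (Val): third position 4-fold.
Codon 5 CGC (Arg): third position 4-fold.
Four-fold degenerate third positions: 4.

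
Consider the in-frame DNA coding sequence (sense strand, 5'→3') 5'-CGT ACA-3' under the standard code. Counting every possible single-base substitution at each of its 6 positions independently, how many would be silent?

6

Codon 1 (CGT, Arg): 3 synonymous substitutions.
Codon 2 (ACA, Thr): 3 synonymous substitutions.
Total: 3 + 3 = 6.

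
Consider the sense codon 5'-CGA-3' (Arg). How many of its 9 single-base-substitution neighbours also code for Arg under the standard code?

Position 1: AGA → 1 synonymous.
Position 2: none → 0 synonymous.
Position 3: CGU, CGC, CGG → 3 synonymous.
Total: 1 + 0 + 3 = 4.

4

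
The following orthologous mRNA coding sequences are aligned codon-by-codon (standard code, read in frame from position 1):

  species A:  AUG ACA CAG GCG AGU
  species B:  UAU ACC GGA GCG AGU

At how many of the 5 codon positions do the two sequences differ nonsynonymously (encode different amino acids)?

2

Codon 1: AUG Met / UAU Tyr — nonsynonymous.
Codon 2: ACA Thr / ACC Thr — synonymous.
Codon 3: CAG Gln / GGA Gly — nonsynonymous.
Codon 4: GCG Ala / GCG Ala — identical.
Codon 5: AGU Ser / AGU Ser — identical.
Nonsynonymous differences: 2.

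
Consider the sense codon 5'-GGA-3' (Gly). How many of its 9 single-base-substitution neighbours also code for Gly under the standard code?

Position 1: none → 0 synonymous.
Position 2: none → 0 synonymous.
Position 3: GGT, GGC, GGG → 3 synonymous.
Total: 0 + 0 + 3 = 3.

3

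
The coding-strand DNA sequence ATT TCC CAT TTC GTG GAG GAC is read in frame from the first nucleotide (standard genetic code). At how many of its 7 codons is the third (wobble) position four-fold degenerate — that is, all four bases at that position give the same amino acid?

2

Codon 1 ATT (Ile): third position 3-fold.
Codon 2 TCC (Ser): third position 4-fold.
Codon 3 CAT (His): third position 2-fold.
Codon 4 TTC (Phe): third position 2-fold.
Codon 5 GTG (Val): third position 4-fold.
Codon 6 GAG (Glu): third position 2-fold.
Codon 7 GAC (Asp): third position 2-fold.
Four-fold degenerate third positions: 2.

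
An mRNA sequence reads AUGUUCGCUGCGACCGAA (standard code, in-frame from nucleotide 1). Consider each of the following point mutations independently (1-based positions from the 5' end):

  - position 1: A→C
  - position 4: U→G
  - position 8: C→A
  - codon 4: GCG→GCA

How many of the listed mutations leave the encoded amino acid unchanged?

1

Codon 1: AUG (Met) → CUG (Leu) — missense.
Codon 2: UUC (Phe) → GUC (Val) — missense.
Codon 3: GCU (Ala) → GAU (Asp) — missense.
Codon 4: GCG (Ala) → GCA (Ala) — synonymous.
Synonymous: 1 of 4.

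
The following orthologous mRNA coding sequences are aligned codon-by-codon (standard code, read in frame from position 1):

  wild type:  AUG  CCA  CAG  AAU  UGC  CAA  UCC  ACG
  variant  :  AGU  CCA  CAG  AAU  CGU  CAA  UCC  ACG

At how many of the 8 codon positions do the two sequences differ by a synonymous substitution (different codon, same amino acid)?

Codon 1: AUG Met / AGU Ser — nonsynonymous.
Codon 2: CCA Pro / CCA Pro — identical.
Codon 3: CAG Gln / CAG Gln — identical.
Codon 4: AAU Asn / AAU Asn — identical.
Codon 5: UGC Cys / CGU Arg — nonsynonymous.
Codon 6: CAA Gln / CAA Gln — identical.
Codon 7: UCC Ser / UCC Ser — identical.
Codon 8: ACG Thr / ACG Thr — identical.
Synonymous differences: 0.

0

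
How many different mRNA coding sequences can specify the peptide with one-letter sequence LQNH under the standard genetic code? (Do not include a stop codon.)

48

Leu: 6 codons.
Gln: 2 codons.
Asn: 2 codons.
His: 2 codons.
6 × 2 × 2 × 2 = 48.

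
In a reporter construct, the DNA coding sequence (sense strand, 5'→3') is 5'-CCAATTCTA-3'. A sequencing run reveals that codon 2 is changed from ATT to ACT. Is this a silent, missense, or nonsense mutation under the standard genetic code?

missense

Position 5 falls in codon 2: ATT → Ile.
After the substitution the codon is ACT → Thr.
Ile ≠ Thr, so this is a missense mutation.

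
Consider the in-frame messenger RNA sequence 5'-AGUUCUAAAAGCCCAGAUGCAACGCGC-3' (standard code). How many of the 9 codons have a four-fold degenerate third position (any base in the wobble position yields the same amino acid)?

Codon 1 AGU (Ser): third position 2-fold.
Codon 2 UCU (Ser): third position 4-fold.
Codon 3 AAA (Lys): third position 2-fold.
Codon 4 AGC (Ser): third position 2-fold.
Codon 5 CCA (Pro): third position 4-fold.
Codon 6 GAU (Asp): third position 2-fold.
Codon 7 GCA (Ala): third position 4-fold.
Codon 8 ACG (Thr): third position 4-fold.
Codon 9 CGC (Arg): third position 4-fold.
Four-fold degenerate third positions: 5.

5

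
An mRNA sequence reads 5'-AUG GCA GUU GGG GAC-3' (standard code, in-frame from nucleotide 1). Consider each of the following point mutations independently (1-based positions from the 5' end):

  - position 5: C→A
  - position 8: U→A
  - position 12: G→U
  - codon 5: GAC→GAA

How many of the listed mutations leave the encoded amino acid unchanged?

Codon 2: GCA (Ala) → GAA (Glu) — missense.
Codon 3: GUU (Val) → GAU (Asp) — missense.
Codon 4: GGG (Gly) → GGU (Gly) — synonymous.
Codon 5: GAC (Asp) → GAA (Glu) — missense.
Synonymous: 1 of 4.

1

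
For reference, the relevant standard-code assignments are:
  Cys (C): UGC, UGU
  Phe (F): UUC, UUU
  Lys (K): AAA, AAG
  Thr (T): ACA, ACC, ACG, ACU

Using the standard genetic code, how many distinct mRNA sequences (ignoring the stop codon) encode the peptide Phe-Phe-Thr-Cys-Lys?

64

Phe: 2 codons.
Phe: 2 codons.
Thr: 4 codons.
Cys: 2 codons.
Lys: 2 codons.
2 × 2 × 4 × 2 × 2 = 64.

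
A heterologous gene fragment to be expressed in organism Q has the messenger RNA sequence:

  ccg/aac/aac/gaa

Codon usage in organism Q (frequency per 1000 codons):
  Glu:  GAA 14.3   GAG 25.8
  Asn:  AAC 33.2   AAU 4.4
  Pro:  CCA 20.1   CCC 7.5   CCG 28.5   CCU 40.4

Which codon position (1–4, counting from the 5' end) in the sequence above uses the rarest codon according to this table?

Codon 1 CCG (Pro): 28.5 per 1000.
Codon 2 AAC (Asn): 33.2 per 1000.
Codon 3 AAC (Asn): 33.2 per 1000.
Codon 4 GAA (Glu): 14.3 per 1000.
Lowest frequency is 14.3 at codon 4.

4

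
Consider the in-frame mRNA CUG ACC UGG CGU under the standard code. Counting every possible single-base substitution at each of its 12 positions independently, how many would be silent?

10

Codon 1 (CUG, Leu): 4 synonymous substitutions.
Codon 2 (ACC, Thr): 3 synonymous substitutions.
Codon 3 (UGG, Trp): 0 synonymous substitutions.
Codon 4 (CGU, Arg): 3 synonymous substitutions.
Total: 4 + 3 + 0 + 3 = 10.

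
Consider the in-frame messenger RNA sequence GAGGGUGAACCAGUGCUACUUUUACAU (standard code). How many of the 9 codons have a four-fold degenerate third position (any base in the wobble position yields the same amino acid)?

Codon 1 GAG (Glu): third position 2-fold.
Codon 2 GGU (Gly): third position 4-fold.
Codon 3 GAA (Glu): third position 2-fold.
Codon 4 CCA (Pro): third position 4-fold.
Codon 5 GUG (Val): third position 4-fold.
Codon 6 CUA (Leu): third position 4-fold.
Codon 7 CUU (Leu): third position 4-fold.
Codon 8 UUA (Leu): third position 2-fold.
Codon 9 CAU (His): third position 2-fold.
Four-fold degenerate third positions: 5.

5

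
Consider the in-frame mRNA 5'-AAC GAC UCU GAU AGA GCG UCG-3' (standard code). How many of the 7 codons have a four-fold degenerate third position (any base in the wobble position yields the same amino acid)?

Codon 1 AAC (Asn): third position 2-fold.
Codon 2 GAC (Asp): third position 2-fold.
Codon 3 UCU (Ser): third position 4-fold.
Codon 4 GAU (Asp): third position 2-fold.
Codon 5 AGA (Arg): third position 2-fold.
Codon 6 GCG (Ala): third position 4-fold.
Codon 7 UCG (Ser): third position 4-fold.
Four-fold degenerate third positions: 3.

3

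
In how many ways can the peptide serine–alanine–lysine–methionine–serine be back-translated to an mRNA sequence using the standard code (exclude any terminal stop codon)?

Ser: 6 codons.
Ala: 4 codons.
Lys: 2 codons.
Met: 1 codon.
Ser: 6 codons.
6 × 4 × 2 × 1 × 6 = 288.

288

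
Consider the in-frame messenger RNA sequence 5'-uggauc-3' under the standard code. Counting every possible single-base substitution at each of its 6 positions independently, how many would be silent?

2

Codon 1 (UGG, Trp): 0 synonymous substitutions.
Codon 2 (AUC, Ile): 2 synonymous substitutions.
Total: 0 + 2 = 2.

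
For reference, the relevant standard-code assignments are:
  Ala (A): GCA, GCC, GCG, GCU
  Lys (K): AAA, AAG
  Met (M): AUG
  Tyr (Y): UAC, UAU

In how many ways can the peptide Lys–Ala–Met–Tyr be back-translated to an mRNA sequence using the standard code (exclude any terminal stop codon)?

Lys: 2 codons.
Ala: 4 codons.
Met: 1 codon.
Tyr: 2 codons.
2 × 4 × 1 × 2 = 16.

16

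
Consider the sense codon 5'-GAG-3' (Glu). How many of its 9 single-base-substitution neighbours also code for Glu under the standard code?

Position 1: none → 0 synonymous.
Position 2: none → 0 synonymous.
Position 3: GAA → 1 synonymous.
Total: 0 + 0 + 1 = 1.

1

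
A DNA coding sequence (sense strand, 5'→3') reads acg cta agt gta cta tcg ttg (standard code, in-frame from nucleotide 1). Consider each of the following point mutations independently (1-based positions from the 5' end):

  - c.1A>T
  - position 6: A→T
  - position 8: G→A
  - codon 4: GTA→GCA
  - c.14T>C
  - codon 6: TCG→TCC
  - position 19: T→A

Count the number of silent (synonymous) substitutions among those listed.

2

Codon 1: ACG (Thr) → TCG (Ser) — missense.
Codon 2: CTA (Leu) → CTT (Leu) — synonymous.
Codon 3: AGT (Ser) → AAT (Asn) — missense.
Codon 4: GTA (Val) → GCA (Ala) — missense.
Codon 5: CTA (Leu) → CCA (Pro) — missense.
Codon 6: TCG (Ser) → TCC (Ser) — synonymous.
Codon 7: TTG (Leu) → ATG (Met) — missense.
Synonymous: 2 of 7.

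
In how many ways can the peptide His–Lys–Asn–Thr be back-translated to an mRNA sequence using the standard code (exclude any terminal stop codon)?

His: 2 codons.
Lys: 2 codons.
Asn: 2 codons.
Thr: 4 codons.
2 × 2 × 2 × 4 = 32.

32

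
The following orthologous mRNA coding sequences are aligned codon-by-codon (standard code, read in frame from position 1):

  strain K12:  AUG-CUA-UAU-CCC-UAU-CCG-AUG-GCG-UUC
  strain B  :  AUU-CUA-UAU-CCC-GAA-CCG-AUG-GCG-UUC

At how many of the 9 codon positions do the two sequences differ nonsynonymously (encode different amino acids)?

Codon 1: AUG Met / AUU Ile — nonsynonymous.
Codon 2: CUA Leu / CUA Leu — identical.
Codon 3: UAU Tyr / UAU Tyr — identical.
Codon 4: CCC Pro / CCC Pro — identical.
Codon 5: UAU Tyr / GAA Glu — nonsynonymous.
Codon 6: CCG Pro / CCG Pro — identical.
Codon 7: AUG Met / AUG Met — identical.
Codon 8: GCG Ala / GCG Ala — identical.
Codon 9: UUC Phe / UUC Phe — identical.
Nonsynonymous differences: 2.

2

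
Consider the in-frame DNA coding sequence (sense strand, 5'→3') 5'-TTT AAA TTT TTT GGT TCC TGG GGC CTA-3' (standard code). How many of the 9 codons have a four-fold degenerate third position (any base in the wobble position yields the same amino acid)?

Codon 1 TTT (Phe): third position 2-fold.
Codon 2 AAA (Lys): third position 2-fold.
Codon 3 TTT (Phe): third position 2-fold.
Codon 4 TTT (Phe): third position 2-fold.
Codon 5 GGT (Gly): third position 4-fold.
Codon 6 TCC (Ser): third position 4-fold.
Codon 7 TGG (Trp): third position 1-fold.
Codon 8 GGC (Gly): third position 4-fold.
Codon 9 CTA (Leu): third position 4-fold.
Four-fold degenerate third positions: 4.

4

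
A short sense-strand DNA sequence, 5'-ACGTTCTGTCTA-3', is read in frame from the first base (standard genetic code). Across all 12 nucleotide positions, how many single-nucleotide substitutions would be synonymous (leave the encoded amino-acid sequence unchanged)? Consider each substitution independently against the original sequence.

9

Codon 1 (ACG, Thr): 3 synonymous substitutions.
Codon 2 (TTC, Phe): 1 synonymous substitution.
Codon 3 (TGT, Cys): 1 synonymous substitution.
Codon 4 (CTA, Leu): 4 synonymous substitutions.
Total: 3 + 1 + 1 + 4 = 9.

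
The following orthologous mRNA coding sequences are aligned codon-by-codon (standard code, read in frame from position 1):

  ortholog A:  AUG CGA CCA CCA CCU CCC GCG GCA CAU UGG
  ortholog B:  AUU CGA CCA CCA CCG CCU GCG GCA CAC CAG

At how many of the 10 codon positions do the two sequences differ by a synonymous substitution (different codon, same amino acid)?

Codon 1: AUG Met / AUU Ile — nonsynonymous.
Codon 2: CGA Arg / CGA Arg — identical.
Codon 3: CCA Pro / CCA Pro — identical.
Codon 4: CCA Pro / CCA Pro — identical.
Codon 5: CCU Pro / CCG Pro — synonymous.
Codon 6: CCC Pro / CCU Pro — synonymous.
Codon 7: GCG Ala / GCG Ala — identical.
Codon 8: GCA Ala / GCA Ala — identical.
Codon 9: CAU His / CAC His — synonymous.
Codon 10: UGG Trp / CAG Gln — nonsynonymous.
Synonymous differences: 3.

3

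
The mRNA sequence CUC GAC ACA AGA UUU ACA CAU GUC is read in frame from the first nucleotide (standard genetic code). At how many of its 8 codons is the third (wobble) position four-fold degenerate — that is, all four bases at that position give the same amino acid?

4

Codon 1 CUC (Leu): third position 4-fold.
Codon 2 GAC (Asp): third position 2-fold.
Codon 3 ACA (Thr): third position 4-fold.
Codon 4 AGA (Arg): third position 2-fold.
Codon 5 UUU (Phe): third position 2-fold.
Codon 6 ACA (Thr): third position 4-fold.
Codon 7 CAU (His): third position 2-fold.
Codon 8 GUC (Val): third position 4-fold.
Four-fold degenerate third positions: 4.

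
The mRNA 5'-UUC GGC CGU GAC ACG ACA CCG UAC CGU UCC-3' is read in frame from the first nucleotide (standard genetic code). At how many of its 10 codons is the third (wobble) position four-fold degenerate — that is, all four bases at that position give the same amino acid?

7

Codon 1 UUC (Phe): third position 2-fold.
Codon 2 GGC (Gly): third position 4-fold.
Codon 3 CGU (Arg): third position 4-fold.
Codon 4 GAC (Asp): third position 2-fold.
Codon 5 ACG (Thr): third position 4-fold.
Codon 6 ACA (Thr): third position 4-fold.
Codon 7 CCG (Pro): third position 4-fold.
Codon 8 UAC (Tyr): third position 2-fold.
Codon 9 CGU (Arg): third position 4-fold.
Codon 10 UCC (Ser): third position 4-fold.
Four-fold degenerate third positions: 7.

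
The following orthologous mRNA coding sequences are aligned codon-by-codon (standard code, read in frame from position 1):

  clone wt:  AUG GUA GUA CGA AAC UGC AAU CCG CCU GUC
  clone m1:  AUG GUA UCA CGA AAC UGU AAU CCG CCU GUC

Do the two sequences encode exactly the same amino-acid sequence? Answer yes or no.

Codon 1: AUG Met / AUG Met — identical.
Codon 2: GUA Val / GUA Val — identical.
Codon 3: GUA Val / UCA Ser — nonsynonymous.
Codon 4: CGA Arg / CGA Arg — identical.
Codon 5: AAC Asn / AAC Asn — identical.
Codon 6: UGC Cys / UGU Cys — synonymous.
Codon 7: AAU Asn / AAU Asn — identical.
Codon 8: CCG Pro / CCG Pro — identical.
Codon 9: CCU Pro / CCU Pro — identical.
Codon 10: GUC Val / GUC Val — identical.
Nonsynonymous differences: 1 → different protein.

no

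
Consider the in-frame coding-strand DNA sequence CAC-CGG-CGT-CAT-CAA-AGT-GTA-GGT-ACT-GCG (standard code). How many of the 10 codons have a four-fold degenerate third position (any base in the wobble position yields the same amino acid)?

Codon 1 CAC (His): third position 2-fold.
Codon 2 CGG (Arg): third position 4-fold.
Codon 3 CGT (Arg): third position 4-fold.
Codon 4 CAT (His): third position 2-fold.
Codon 5 CAA (Gln): third position 2-fold.
Codon 6 AGT (Ser): third position 2-fold.
Codon 7 GTA (Val): third position 4-fold.
Codon 8 GGT (Gly): third position 4-fold.
Codon 9 ACT (Thr): third position 4-fold.
Codon 10 GCG (Ala): third position 4-fold.
Four-fold degenerate third positions: 6.

6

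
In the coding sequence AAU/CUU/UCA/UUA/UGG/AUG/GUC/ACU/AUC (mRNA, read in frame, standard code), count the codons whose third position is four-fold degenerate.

4

Codon 1 AAU (Asn): third position 2-fold.
Codon 2 CUU (Leu): third position 4-fold.
Codon 3 UCA (Ser): third position 4-fold.
Codon 4 UUA (Leu): third position 2-fold.
Codon 5 UGG (Trp): third position 1-fold.
Codon 6 AUG (Met): third position 1-fold.
Codon 7 GUC (Val): third position 4-fold.
Codon 8 ACU (Thr): third position 4-fold.
Codon 9 AUC (Ile): third position 3-fold.
Four-fold degenerate third positions: 4.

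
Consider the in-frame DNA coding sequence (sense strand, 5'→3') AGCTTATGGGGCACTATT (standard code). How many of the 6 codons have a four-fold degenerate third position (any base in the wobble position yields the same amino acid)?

2

Codon 1 AGC (Ser): third position 2-fold.
Codon 2 TTA (Leu): third position 2-fold.
Codon 3 TGG (Trp): third position 1-fold.
Codon 4 GGC (Gly): third position 4-fold.
Codon 5 ACT (Thr): third position 4-fold.
Codon 6 ATT (Ile): third position 3-fold.
Four-fold degenerate third positions: 2.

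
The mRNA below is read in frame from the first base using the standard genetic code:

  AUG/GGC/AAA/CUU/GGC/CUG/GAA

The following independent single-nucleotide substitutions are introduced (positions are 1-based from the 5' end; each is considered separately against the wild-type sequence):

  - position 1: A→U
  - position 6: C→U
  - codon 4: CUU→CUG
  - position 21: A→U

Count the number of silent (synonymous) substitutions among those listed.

Codon 1: AUG (Met) → UUG (Leu) — missense.
Codon 2: GGC (Gly) → GGU (Gly) — synonymous.
Codon 4: CUU (Leu) → CUG (Leu) — synonymous.
Codon 7: GAA (Glu) → GAU (Asp) — missense.
Synonymous: 2 of 4.

2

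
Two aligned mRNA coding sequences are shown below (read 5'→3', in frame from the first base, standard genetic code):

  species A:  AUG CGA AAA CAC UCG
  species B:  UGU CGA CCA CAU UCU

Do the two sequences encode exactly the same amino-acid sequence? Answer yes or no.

no

Codon 1: AUG Met / UGU Cys — nonsynonymous.
Codon 2: CGA Arg / CGA Arg — identical.
Codon 3: AAA Lys / CCA Pro — nonsynonymous.
Codon 4: CAC His / CAU His — synonymous.
Codon 5: UCG Ser / UCU Ser — synonymous.
Nonsynonymous differences: 2 → different protein.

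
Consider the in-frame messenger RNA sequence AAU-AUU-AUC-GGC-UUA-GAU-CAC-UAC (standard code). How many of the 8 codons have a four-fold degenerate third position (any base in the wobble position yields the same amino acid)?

Codon 1 AAU (Asn): third position 2-fold.
Codon 2 AUU (Ile): third position 3-fold.
Codon 3 AUC (Ile): third position 3-fold.
Codon 4 GGC (Gly): third position 4-fold.
Codon 5 UUA (Leu): third position 2-fold.
Codon 6 GAU (Asp): third position 2-fold.
Codon 7 CAC (His): third position 2-fold.
Codon 8 UAC (Tyr): third position 2-fold.
Four-fold degenerate third positions: 1.

1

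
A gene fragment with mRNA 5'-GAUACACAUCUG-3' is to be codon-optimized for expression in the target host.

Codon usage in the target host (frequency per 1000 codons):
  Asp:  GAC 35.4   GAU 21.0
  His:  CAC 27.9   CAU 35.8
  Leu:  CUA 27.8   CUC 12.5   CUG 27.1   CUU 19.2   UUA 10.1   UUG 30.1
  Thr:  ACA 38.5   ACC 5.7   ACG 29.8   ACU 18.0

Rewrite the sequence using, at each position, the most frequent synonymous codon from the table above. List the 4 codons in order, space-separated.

GAC ACA CAU UUG

Codon 1 (Asp): best is GAC at 35.4.
Codon 2 (Thr): best is ACA at 38.5.
Codon 3 (His): best is CAU at 35.8.
Codon 4 (Leu): best is UUG at 30.1.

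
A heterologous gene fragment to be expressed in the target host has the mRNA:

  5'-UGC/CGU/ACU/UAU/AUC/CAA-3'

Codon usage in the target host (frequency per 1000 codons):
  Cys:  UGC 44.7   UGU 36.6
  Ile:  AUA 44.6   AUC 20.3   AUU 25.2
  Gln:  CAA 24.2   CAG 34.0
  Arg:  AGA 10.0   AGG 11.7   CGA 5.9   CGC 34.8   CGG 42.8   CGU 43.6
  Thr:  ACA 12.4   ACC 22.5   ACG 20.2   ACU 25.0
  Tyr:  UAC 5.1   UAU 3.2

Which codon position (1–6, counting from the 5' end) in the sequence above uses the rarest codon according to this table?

4

Codon 1 UGC (Cys): 44.7 per 1000.
Codon 2 CGU (Arg): 43.6 per 1000.
Codon 3 ACU (Thr): 25.0 per 1000.
Codon 4 UAU (Tyr): 3.2 per 1000.
Codon 5 AUC (Ile): 20.3 per 1000.
Codon 6 CAA (Gln): 24.2 per 1000.
Lowest frequency is 3.2 at codon 4.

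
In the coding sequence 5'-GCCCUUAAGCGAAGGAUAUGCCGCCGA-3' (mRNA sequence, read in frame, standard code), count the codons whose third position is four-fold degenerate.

5

Codon 1 GCC (Ala): third position 4-fold.
Codon 2 CUU (Leu): third position 4-fold.
Codon 3 AAG (Lys): third position 2-fold.
Codon 4 CGA (Arg): third position 4-fold.
Codon 5 AGG (Arg): third position 2-fold.
Codon 6 AUA (Ile): third position 3-fold.
Codon 7 UGC (Cys): third position 2-fold.
Codon 8 CGC (Arg): third position 4-fold.
Codon 9 CGA (Arg): third position 4-fold.
Four-fold degenerate third positions: 5.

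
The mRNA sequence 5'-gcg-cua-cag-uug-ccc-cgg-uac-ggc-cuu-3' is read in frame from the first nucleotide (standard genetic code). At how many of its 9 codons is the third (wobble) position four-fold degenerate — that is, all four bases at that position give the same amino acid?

6

Codon 1 GCG (Ala): third position 4-fold.
Codon 2 CUA (Leu): third position 4-fold.
Codon 3 CAG (Gln): third position 2-fold.
Codon 4 UUG (Leu): third position 2-fold.
Codon 5 CCC (Pro): third position 4-fold.
Codon 6 CGG (Arg): third position 4-fold.
Codon 7 UAC (Tyr): third position 2-fold.
Codon 8 GGC (Gly): third position 4-fold.
Codon 9 CUU (Leu): third position 4-fold.
Four-fold degenerate third positions: 6.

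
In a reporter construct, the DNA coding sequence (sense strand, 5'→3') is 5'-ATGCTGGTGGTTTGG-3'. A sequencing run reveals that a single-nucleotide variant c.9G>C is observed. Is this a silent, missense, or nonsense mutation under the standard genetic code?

Position 9 falls in codon 3: GTG → Val.
After the substitution the codon is GTC → Val.
Both encode Val, so the change is synonymous.

silent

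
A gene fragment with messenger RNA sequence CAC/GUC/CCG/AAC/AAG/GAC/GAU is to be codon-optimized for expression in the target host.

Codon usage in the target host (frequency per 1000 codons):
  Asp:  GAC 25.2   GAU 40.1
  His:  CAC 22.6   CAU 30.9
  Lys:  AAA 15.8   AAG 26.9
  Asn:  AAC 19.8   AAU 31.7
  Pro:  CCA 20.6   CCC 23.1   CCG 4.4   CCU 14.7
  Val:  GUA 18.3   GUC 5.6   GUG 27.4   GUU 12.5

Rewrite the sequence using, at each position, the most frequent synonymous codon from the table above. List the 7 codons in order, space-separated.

Codon 1 (His): best is CAU at 30.9.
Codon 2 (Val): best is GUG at 27.4.
Codon 3 (Pro): best is CCC at 23.1.
Codon 4 (Asn): best is AAU at 31.7.
Codon 5 (Lys): best is AAG at 26.9.
Codon 6 (Asp): best is GAU at 40.1.
Codon 7 (Asp): best is GAU at 40.1.

CAU GUG CCC AAU AAG GAU GAU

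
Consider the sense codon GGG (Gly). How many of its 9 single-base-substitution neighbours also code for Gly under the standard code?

3

Position 1: none → 0 synonymous.
Position 2: none → 0 synonymous.
Position 3: GGU, GGC, GGA → 3 synonymous.
Total: 0 + 0 + 3 = 3.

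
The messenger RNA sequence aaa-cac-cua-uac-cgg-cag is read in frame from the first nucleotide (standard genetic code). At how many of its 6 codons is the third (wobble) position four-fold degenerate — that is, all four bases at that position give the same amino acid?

Codon 1 AAA (Lys): third position 2-fold.
Codon 2 CAC (His): third position 2-fold.
Codon 3 CUA (Leu): third position 4-fold.
Codon 4 UAC (Tyr): third position 2-fold.
Codon 5 CGG (Arg): third position 4-fold.
Codon 6 CAG (Gln): third position 2-fold.
Four-fold degenerate third positions: 2.

2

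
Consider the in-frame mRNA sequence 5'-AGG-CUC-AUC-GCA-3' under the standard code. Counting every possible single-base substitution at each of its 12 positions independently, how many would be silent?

10

Codon 1 (AGG, Arg): 2 synonymous substitutions.
Codon 2 (CUC, Leu): 3 synonymous substitutions.
Codon 3 (AUC, Ile): 2 synonymous substitutions.
Codon 4 (GCA, Ala): 3 synonymous substitutions.
Total: 2 + 3 + 2 + 3 = 10.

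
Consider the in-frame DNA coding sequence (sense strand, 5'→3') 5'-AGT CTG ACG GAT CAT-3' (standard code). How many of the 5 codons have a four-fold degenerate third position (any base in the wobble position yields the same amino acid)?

Codon 1 AGT (Ser): third position 2-fold.
Codon 2 CTG (Leu): third position 4-fold.
Codon 3 ACG (Thr): third position 4-fold.
Codon 4 GAT (Asp): third position 2-fold.
Codon 5 CAT (His): third position 2-fold.
Four-fold degenerate third positions: 2.

2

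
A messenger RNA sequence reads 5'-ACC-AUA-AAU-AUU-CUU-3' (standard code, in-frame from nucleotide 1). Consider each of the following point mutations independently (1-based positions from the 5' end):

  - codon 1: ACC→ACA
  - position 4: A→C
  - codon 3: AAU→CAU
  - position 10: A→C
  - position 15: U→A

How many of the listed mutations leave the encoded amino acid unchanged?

2

Codon 1: ACC (Thr) → ACA (Thr) — synonymous.
Codon 2: AUA (Ile) → CUA (Leu) — missense.
Codon 3: AAU (Asn) → CAU (His) — missense.
Codon 4: AUU (Ile) → CUU (Leu) — missense.
Codon 5: CUU (Leu) → CUA (Leu) — synonymous.
Synonymous: 2 of 5.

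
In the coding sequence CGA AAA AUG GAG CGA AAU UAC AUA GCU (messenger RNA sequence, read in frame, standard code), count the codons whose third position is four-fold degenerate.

Codon 1 CGA (Arg): third position 4-fold.
Codon 2 AAA (Lys): third position 2-fold.
Codon 3 AUG (Met): third position 1-fold.
Codon 4 GAG (Glu): third position 2-fold.
Codon 5 CGA (Arg): third position 4-fold.
Codon 6 AAU (Asn): third position 2-fold.
Codon 7 UAC (Tyr): third position 2-fold.
Codon 8 AUA (Ile): third position 3-fold.
Codon 9 GCU (Ala): third position 4-fold.
Four-fold degenerate third positions: 3.

3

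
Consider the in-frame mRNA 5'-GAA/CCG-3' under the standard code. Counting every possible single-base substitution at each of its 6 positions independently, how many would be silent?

4

Codon 1 (GAA, Glu): 1 synonymous substitution.
Codon 2 (CCG, Pro): 3 synonymous substitutions.
Total: 1 + 3 = 4.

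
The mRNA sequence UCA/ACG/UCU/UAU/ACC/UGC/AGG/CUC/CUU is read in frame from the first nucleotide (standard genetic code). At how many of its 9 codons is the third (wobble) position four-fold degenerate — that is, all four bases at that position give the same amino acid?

Codon 1 UCA (Ser): third position 4-fold.
Codon 2 ACG (Thr): third position 4-fold.
Codon 3 UCU (Ser): third position 4-fold.
Codon 4 UAU (Tyr): third position 2-fold.
Codon 5 ACC (Thr): third position 4-fold.
Codon 6 UGC (Cys): third position 2-fold.
Codon 7 AGG (Arg): third position 2-fold.
Codon 8 CUC (Leu): third position 4-fold.
Codon 9 CUU (Leu): third position 4-fold.
Four-fold degenerate third positions: 6.

6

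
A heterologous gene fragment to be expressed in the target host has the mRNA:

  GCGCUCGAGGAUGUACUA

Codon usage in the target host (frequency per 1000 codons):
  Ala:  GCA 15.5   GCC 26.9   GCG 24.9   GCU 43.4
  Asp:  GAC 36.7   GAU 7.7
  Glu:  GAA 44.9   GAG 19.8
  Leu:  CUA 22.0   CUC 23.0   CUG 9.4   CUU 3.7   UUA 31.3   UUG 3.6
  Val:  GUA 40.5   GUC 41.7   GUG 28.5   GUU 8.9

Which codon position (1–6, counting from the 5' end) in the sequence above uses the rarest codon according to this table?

4

Codon 1 GCG (Ala): 24.9 per 1000.
Codon 2 CUC (Leu): 23.0 per 1000.
Codon 3 GAG (Glu): 19.8 per 1000.
Codon 4 GAU (Asp): 7.7 per 1000.
Codon 5 GUA (Val): 40.5 per 1000.
Codon 6 CUA (Leu): 22.0 per 1000.
Lowest frequency is 7.7 at codon 4.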